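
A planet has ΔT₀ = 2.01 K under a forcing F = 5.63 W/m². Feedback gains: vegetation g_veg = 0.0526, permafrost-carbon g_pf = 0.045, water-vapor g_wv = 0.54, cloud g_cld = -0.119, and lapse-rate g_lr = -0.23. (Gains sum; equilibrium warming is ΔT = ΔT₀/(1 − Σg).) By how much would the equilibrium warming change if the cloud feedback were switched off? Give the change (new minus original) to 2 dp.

Original: g = 0.2886, ΔT = 2.01/(1−0.2886) = 2.8254 K.
Without cloud: g' = 0.4076, ΔT' = 2.01/(1−0.4076) = 3.3930 K.
Change = 3.3930 − 2.8254 = 0.57 K.

0.57 K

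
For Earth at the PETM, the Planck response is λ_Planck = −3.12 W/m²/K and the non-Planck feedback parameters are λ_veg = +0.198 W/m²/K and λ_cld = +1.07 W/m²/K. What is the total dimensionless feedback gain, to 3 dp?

0.406

Convert to gains: g_veg = 0.198/3.12 = 0.06346; g_cld = 1.07/3.12 = 0.3429.
Total gain g = 0.40636.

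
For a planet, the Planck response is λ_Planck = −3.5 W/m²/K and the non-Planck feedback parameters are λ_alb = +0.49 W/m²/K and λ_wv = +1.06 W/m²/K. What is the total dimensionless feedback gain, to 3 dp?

0.443

Convert to gains: g_alb = 0.49/3.5 = 0.14; g_wv = 1.06/3.5 = 0.3029.
Total gain g = 0.4429.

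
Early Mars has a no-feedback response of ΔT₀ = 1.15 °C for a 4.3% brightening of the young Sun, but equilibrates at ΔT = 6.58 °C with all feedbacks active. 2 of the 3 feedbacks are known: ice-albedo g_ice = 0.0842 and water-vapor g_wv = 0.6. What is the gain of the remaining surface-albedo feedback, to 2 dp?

0.14

Amplification A = ΔT/ΔT₀ = 6.58/1.15 = 5.722.
Total gain g = 1 − 1/A = 1 − 1/5.722 = 0.8252.
Known gains sum to 0.0842 + 0.6 = 0.6842.
g_alb = 0.8252 − 0.6842 = 0.14.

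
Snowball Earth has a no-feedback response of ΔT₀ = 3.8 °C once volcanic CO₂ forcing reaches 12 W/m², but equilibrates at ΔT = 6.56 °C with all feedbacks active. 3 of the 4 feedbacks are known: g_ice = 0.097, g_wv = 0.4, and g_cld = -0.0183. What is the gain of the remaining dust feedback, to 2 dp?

-0.06

Amplification A = ΔT/ΔT₀ = 6.56/3.8 = 1.726.
Total gain g = 1 − 1/A = 1 − 1/1.726 = 0.4206.
Known gains sum to 0.097 + 0.4 − 0.0183 = 0.4787.
g_dust = 0.4206 − 0.4787 = -0.06.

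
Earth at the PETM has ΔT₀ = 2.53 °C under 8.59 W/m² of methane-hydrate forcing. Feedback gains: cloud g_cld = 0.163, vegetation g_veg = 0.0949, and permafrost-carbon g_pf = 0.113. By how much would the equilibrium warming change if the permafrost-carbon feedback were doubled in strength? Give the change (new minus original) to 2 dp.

0.88 °C

Original: g = 0.3709, ΔT = 2.53/(1−0.3709) = 4.0216 °C.
With doubled permafrost-carbon: g' = 0.4839, ΔT' = 2.53/(1−0.4839) = 4.9022 °C.
Change = 4.9022 − 4.0216 = 0.88 °C.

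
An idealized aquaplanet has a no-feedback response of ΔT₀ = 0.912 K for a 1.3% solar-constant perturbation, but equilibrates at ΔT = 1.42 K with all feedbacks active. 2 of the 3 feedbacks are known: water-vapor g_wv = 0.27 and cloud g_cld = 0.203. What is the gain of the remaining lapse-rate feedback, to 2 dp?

-0.12

Amplification A = ΔT/ΔT₀ = 1.42/0.912 = 1.557.
Total gain g = 1 − 1/A = 1 − 1/1.557 = 0.3577.
Known gains sum to 0.27 + 0.203 = 0.473.
g_lr = 0.3577 − 0.473 = -0.12.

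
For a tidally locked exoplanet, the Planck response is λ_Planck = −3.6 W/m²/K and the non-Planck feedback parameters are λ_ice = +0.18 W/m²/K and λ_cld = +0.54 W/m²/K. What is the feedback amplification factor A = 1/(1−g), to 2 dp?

1.25

Convert to gains: g_ice = 0.18/3.6 = 0.05; g_cld = 0.54/3.6 = 0.15.
Total gain g = 0.2.
A = 1/(1 − 0.2) = 1.25.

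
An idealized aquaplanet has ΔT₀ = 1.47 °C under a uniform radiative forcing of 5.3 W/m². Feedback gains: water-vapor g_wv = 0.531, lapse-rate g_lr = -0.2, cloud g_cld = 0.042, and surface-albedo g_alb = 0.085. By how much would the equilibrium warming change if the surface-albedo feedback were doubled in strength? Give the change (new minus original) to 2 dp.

0.50 °C

Original: g = 0.458, ΔT = 1.47/(1−0.458) = 2.7122 °C.
With doubled surface-albedo: g' = 0.543, ΔT' = 1.47/(1−0.543) = 3.2166 °C.
Change = 3.2166 − 2.7122 = 0.50 °C.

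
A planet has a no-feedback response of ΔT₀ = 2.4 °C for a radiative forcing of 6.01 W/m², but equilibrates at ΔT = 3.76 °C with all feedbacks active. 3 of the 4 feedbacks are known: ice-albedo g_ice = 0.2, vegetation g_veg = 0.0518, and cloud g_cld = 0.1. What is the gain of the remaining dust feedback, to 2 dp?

0.01

Amplification A = ΔT/ΔT₀ = 3.76/2.4 = 1.567.
Total gain g = 1 − 1/A = 1 − 1/1.567 = 0.3618.
Known gains sum to 0.2 + 0.0518 + 0.1 = 0.3518.
g_dust = 0.3618 − 0.3518 = 0.01.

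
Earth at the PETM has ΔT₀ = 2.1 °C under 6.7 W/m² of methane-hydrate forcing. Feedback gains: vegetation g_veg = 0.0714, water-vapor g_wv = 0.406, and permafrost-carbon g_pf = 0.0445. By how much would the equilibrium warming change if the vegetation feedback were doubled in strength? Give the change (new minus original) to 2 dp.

0.77 °C

Original: g = 0.5219, ΔT = 2.1/(1−0.5219) = 4.3924 °C.
With doubled vegetation: g' = 0.5933, ΔT' = 2.1/(1−0.5933) = 5.1635 °C.
Change = 5.1635 − 4.3924 = 0.77 °C.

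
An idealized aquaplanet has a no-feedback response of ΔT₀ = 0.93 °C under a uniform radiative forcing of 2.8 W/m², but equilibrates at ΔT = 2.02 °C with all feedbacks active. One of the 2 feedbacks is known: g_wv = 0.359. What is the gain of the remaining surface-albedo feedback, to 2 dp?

0.18

Amplification A = ΔT/ΔT₀ = 2.02/0.93 = 2.172.
Total gain g = 1 − 1/A = 1 − 1/2.172 = 0.5396.
The known gain is 0.359.
g_alb = 0.5396 − 0.359 = 0.18.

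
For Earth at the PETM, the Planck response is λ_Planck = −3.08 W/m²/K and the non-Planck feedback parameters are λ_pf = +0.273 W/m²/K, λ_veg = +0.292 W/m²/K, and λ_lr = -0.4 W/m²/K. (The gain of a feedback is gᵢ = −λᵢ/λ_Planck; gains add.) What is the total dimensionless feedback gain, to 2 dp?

0.05

Convert to gains: g_pf = 0.273/3.08 = 0.08864; g_veg = 0.292/3.08 = 0.09481; g_lr = -0.4/3.08 = -0.1299.
Total gain g = 0.05355.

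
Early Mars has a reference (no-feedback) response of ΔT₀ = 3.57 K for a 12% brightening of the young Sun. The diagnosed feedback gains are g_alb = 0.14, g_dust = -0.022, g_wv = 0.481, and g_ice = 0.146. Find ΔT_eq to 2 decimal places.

Total gain g = 0.14 − 0.022 + 0.481 + 0.146 = 0.745.
Amplification A = 1/(1 − 0.745) = 3.922.
ΔT = 3.57 × 3.922 = 14.00 K.

14.00 K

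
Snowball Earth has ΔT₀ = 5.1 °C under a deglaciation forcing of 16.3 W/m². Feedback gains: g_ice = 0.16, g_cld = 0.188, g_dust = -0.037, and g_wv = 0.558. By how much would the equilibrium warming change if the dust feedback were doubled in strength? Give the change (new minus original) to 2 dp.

-8.57 °C

Original: g = 0.869, ΔT = 5.1/(1−0.869) = 38.9313 °C.
With doubled dust: g' = 0.832, ΔT' = 5.1/(1−0.832) = 30.3571 °C.
Change = 30.3571 − 38.9313 = -8.57 °C.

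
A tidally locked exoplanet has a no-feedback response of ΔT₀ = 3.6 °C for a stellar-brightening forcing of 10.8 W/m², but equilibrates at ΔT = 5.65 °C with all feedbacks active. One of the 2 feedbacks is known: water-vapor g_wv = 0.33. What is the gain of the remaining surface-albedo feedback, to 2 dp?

Amplification A = ΔT/ΔT₀ = 5.65/3.6 = 1.569.
Total gain g = 1 − 1/A = 1 − 1/1.569 = 0.3627.
The known gain is 0.33.
g_alb = 0.3627 − 0.33 = 0.03.

0.03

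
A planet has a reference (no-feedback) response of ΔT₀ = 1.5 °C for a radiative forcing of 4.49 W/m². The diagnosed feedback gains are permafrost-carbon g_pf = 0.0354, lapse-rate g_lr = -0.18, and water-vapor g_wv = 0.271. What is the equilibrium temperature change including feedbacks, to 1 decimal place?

1.7 °C

Total gain g = 0.0354 − 0.18 + 0.271 = 0.1264.
Amplification A = 1/(1 − 0.1264) = 1.145.
ΔT = 1.5 × 1.145 = 1.7 °C.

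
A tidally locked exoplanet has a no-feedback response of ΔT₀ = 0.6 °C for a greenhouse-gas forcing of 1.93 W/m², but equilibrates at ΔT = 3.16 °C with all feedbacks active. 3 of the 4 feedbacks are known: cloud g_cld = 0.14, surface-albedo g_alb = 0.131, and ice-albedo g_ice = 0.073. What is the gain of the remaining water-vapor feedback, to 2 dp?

Amplification A = ΔT/ΔT₀ = 3.16/0.6 = 5.267.
Total gain g = 1 − 1/A = 1 − 1/5.267 = 0.8101.
Known gains sum to 0.14 + 0.131 + 0.073 = 0.344.
g_wv = 0.8101 − 0.344 = 0.47.

0.47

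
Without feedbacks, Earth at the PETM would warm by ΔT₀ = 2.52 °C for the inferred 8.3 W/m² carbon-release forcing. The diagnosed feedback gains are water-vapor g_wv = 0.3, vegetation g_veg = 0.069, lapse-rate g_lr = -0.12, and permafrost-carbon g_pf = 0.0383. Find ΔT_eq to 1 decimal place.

3.5 °C

Total gain g = 0.3 + 0.069 − 0.12 + 0.0383 = 0.2873.
Amplification A = 1/(1 − 0.2873) = 1.403.
ΔT = 2.52 × 1.403 = 3.5 °C.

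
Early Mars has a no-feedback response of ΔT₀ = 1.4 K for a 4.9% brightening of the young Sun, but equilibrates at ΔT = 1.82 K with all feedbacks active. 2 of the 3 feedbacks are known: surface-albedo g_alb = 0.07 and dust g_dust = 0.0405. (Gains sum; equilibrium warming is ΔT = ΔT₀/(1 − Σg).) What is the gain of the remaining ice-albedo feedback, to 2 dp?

Amplification A = ΔT/ΔT₀ = 1.82/1.4 = 1.3.
Total gain g = 1 − 1/A = 1 − 1/1.3 = 0.2308.
Known gains sum to 0.07 + 0.0405 = 0.1105.
g_ice = 0.2308 − 0.1105 = 0.12.

0.12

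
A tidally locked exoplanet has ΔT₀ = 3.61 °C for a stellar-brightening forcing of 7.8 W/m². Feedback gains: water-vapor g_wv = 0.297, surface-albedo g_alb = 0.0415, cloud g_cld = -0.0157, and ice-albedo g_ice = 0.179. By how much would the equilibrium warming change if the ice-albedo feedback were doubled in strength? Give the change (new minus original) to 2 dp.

4.06 °C

Original: g = 0.5018, ΔT = 3.61/(1−0.5018) = 7.2461 °C.
With doubled ice-albedo: g' = 0.6808, ΔT' = 3.61/(1−0.6808) = 11.3095 °C.
Change = 11.3095 − 7.2461 = 4.06 °C.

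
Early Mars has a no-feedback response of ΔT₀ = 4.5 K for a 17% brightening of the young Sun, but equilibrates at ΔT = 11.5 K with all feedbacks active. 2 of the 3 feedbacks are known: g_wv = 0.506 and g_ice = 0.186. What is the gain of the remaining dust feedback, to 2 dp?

-0.08

Amplification A = ΔT/ΔT₀ = 11.5/4.5 = 2.556.
Total gain g = 1 − 1/A = 1 − 1/2.556 = 0.6088.
Known gains sum to 0.506 + 0.186 = 0.692.
g_dust = 0.6088 − 0.692 = -0.08.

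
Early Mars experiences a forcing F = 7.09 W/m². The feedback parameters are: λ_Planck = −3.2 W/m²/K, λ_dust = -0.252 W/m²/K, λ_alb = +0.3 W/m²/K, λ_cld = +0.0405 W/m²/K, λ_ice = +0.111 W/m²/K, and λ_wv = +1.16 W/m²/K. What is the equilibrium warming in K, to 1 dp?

Net feedback parameter λ = (−3.2) + (-0.252) + (+0.3) + (+0.0405) + (+0.111) + (+1.16) = -1.8405 W/m²/K.
ΔT = −F/λ = −7.09/(-1.8405) = 3.9 K.

3.9 K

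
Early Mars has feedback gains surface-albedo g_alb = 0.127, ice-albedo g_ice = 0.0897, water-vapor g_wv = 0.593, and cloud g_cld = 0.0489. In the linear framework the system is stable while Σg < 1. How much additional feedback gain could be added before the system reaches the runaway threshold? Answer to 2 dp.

Current total gain = 0.127 + 0.0897 + 0.593 + 0.0489 = 0.8586.
Margin to runaway = 1 − 0.8586 = 0.14.

0.14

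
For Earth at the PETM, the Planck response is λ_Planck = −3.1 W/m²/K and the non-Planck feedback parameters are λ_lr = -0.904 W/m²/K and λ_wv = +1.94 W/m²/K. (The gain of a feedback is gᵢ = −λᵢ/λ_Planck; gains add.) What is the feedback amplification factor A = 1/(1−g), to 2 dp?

1.50

Convert to gains: g_lr = -0.904/3.1 = -0.2916; g_wv = 1.94/3.1 = 0.6258.
Total gain g = 0.3342.
A = 1/(1 − 0.3342) = 1.50.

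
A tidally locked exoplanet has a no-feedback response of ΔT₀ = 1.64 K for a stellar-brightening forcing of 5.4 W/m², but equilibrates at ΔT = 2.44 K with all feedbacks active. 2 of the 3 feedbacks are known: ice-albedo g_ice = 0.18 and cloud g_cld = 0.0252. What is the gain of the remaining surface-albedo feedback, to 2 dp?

0.12

Amplification A = ΔT/ΔT₀ = 2.44/1.64 = 1.488.
Total gain g = 1 − 1/A = 1 − 1/1.488 = 0.328.
Known gains sum to 0.18 + 0.0252 = 0.2052.
g_alb = 0.328 − 0.2052 = 0.12.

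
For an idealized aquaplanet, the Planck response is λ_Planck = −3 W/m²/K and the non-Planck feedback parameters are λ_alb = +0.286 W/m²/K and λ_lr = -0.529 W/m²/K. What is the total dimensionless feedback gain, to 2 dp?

Convert to gains: g_alb = 0.286/3 = 0.09533; g_lr = -0.529/3 = -0.1763.
Total gain g = -0.08097.

-0.08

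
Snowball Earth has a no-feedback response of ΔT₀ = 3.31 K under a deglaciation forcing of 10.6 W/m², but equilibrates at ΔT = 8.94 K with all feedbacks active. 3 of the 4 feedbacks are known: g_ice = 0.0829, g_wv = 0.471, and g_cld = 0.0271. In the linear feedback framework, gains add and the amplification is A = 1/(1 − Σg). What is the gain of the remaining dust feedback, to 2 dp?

Amplification A = ΔT/ΔT₀ = 8.94/3.31 = 2.701.
Total gain g = 1 − 1/A = 1 − 1/2.701 = 0.6298.
Known gains sum to 0.0829 + 0.471 + 0.0271 = 0.581.
g_dust = 0.6298 − 0.581 = 0.05.

0.05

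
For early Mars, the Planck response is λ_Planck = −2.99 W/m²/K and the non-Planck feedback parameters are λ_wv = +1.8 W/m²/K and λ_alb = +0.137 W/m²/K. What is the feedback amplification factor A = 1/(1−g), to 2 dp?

2.84

Convert to gains: g_wv = 1.8/2.99 = 0.602; g_alb = 0.137/2.99 = 0.04582.
Total gain g = 0.64782.
A = 1/(1 − 0.64782) = 2.84.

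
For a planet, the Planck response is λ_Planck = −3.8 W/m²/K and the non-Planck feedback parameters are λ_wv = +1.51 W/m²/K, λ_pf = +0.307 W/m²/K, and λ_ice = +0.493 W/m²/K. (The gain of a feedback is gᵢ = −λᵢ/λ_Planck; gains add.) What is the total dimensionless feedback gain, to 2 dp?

0.61

Convert to gains: g_wv = 1.51/3.8 = 0.3974; g_pf = 0.307/3.8 = 0.08079; g_ice = 0.493/3.8 = 0.1297.
Total gain g = 0.60789.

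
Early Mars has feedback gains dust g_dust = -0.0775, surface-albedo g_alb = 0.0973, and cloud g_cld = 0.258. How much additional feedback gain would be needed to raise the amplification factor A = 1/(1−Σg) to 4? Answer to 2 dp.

Current total gain = 0.2778.
Target gain for A = 4: g* = 1 − 1/4 = 0.75.
Additional gain needed = 0.75 − 0.2778 = 0.47.

0.47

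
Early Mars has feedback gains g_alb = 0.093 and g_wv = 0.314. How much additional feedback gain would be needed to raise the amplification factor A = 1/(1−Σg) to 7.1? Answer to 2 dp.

0.45

Current total gain = 0.407.
Target gain for A = 7.1: g* = 1 − 1/7.1 = 0.8592.
Additional gain needed = 0.8592 − 0.407 = 0.45.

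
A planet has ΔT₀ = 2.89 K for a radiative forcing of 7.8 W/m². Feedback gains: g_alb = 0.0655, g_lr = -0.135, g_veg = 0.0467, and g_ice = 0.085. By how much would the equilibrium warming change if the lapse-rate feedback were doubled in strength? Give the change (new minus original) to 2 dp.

Original: g = 0.0622, ΔT = 2.89/(1−0.0622) = 3.0817 K.
With doubled lapse-rate: g' = -0.0728, ΔT' = 2.89/(1+0.0728) = 2.6939 K.
Change = 2.6939 − 3.0817 = -0.39 K.

-0.39 K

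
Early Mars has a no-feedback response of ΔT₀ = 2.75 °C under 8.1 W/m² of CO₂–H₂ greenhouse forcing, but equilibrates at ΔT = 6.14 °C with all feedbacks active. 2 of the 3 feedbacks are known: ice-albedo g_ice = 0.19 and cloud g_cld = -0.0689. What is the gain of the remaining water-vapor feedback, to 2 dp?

Amplification A = ΔT/ΔT₀ = 6.14/2.75 = 2.233.
Total gain g = 1 − 1/A = 1 − 1/2.233 = 0.5522.
Known gains sum to 0.19 − 0.0689 = 0.1211.
g_wv = 0.5522 − 0.1211 = 0.43.

0.43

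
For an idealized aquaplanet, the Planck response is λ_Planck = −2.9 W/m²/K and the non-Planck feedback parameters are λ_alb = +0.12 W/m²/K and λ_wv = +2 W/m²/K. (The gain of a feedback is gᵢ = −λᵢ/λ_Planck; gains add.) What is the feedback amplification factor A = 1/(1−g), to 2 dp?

Convert to gains: g_alb = 0.12/2.9 = 0.04138; g_wv = 2/2.9 = 0.6897.
Total gain g = 0.73108.
A = 1/(1 − 0.73108) = 3.72.

3.72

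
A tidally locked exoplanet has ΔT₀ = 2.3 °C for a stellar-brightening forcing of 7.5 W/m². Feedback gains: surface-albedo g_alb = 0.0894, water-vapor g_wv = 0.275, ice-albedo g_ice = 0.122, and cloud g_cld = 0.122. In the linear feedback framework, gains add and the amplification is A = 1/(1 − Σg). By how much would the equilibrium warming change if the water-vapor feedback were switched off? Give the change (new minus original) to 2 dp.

-2.42 °C

Original: g = 0.6084, ΔT = 2.3/(1−0.6084) = 5.8733 °C.
Without water-vapor: g' = 0.3334, ΔT' = 2.3/(1−0.3334) = 3.4503 °C.
Change = 3.4503 − 5.8733 = -2.42 °C.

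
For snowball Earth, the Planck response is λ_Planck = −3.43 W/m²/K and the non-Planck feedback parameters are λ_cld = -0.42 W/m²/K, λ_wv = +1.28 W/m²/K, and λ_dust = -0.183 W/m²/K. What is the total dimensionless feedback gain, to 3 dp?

Convert to gains: g_cld = -0.42/3.43 = -0.1224; g_wv = 1.28/3.43 = 0.3732; g_dust = -0.183/3.43 = -0.05335.
Total gain g = 0.19745.

0.197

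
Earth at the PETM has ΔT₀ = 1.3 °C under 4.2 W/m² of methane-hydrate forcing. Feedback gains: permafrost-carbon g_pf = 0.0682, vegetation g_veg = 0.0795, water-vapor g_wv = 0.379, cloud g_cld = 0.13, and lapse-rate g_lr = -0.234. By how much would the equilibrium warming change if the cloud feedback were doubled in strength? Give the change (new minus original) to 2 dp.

Original: g = 0.4227, ΔT = 1.3/(1−0.4227) = 2.2519 °C.
With doubled cloud: g' = 0.5527, ΔT' = 1.3/(1−0.5527) = 2.9063 °C.
Change = 2.9063 − 2.2519 = 0.65 °C.

0.65 °C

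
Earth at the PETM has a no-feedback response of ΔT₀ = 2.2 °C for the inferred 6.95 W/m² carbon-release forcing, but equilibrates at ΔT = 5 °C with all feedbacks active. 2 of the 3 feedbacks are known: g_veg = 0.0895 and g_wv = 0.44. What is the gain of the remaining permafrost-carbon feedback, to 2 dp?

Amplification A = ΔT/ΔT₀ = 5/2.2 = 2.273.
Total gain g = 1 − 1/A = 1 − 1/2.273 = 0.5601.
Known gains sum to 0.0895 + 0.44 = 0.5295.
g_pf = 0.5601 − 0.5295 = 0.03.

0.03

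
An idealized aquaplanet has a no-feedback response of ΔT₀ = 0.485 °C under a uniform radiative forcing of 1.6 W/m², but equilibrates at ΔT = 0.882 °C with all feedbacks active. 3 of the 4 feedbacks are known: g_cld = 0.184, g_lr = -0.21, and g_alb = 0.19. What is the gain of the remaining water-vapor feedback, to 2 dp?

Amplification A = ΔT/ΔT₀ = 0.882/0.485 = 1.819.
Total gain g = 1 − 1/A = 1 − 1/1.819 = 0.4502.
Known gains sum to 0.184 − 0.21 + 0.19 = 0.164.
g_wv = 0.4502 − 0.164 = 0.29.

0.29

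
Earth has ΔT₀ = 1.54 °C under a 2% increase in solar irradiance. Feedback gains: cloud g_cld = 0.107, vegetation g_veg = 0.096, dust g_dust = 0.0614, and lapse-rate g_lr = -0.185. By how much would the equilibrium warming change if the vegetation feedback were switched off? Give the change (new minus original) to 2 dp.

Original: g = 0.0794, ΔT = 1.54/(1−0.0794) = 1.6728 °C.
Without vegetation: g' = -0.0166, ΔT' = 1.54/(1+0.0166) = 1.5149 °C.
Change = 1.5149 − 1.6728 = -0.16 °C.

-0.16 °C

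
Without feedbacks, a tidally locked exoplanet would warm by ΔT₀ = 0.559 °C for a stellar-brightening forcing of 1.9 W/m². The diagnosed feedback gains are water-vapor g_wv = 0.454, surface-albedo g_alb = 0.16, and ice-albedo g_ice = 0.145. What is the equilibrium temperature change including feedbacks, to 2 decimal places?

2.32 °C

Total gain g = 0.454 + 0.16 + 0.145 = 0.759.
Amplification A = 1/(1 − 0.759) = 4.149.
ΔT = 0.559 × 4.149 = 2.32 °C.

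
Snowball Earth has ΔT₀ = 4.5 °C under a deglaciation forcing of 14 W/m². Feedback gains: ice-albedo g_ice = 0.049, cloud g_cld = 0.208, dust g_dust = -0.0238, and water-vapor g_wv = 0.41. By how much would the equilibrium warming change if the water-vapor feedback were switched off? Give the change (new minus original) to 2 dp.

Original: g = 0.6432, ΔT = 4.5/(1−0.6432) = 12.6121 °C.
Without water-vapor: g' = 0.2332, ΔT' = 4.5/(1−0.2332) = 5.8685 °C.
Change = 5.8685 − 12.6121 = -6.74 °C.

-6.74 °C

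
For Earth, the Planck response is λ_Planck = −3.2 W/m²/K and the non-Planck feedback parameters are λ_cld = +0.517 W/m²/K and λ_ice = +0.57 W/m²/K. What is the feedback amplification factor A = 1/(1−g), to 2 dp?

Convert to gains: g_cld = 0.517/3.2 = 0.1616; g_ice = 0.57/3.2 = 0.1781.
Total gain g = 0.3397.
A = 1/(1 − 0.3397) = 1.51.

1.51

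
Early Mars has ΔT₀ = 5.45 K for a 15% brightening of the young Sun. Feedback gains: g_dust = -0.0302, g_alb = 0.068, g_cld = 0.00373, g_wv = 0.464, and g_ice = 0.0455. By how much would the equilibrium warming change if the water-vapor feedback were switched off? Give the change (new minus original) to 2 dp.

Original: g = 0.55103, ΔT = 5.45/(1−0.55103) = 12.1389 K.
Without water-vapor: g' = 0.08703, ΔT' = 5.45/(1−0.08703) = 5.9695 K.
Change = 5.9695 − 12.1389 = -6.17 K.

-6.17 K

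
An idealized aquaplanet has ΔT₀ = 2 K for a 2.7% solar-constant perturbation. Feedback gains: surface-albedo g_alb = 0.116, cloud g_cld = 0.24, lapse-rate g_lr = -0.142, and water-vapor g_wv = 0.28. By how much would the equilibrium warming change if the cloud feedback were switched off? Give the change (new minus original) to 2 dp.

Original: g = 0.494, ΔT = 2/(1−0.494) = 3.9526 K.
Without cloud: g' = 0.254, ΔT' = 2/(1−0.254) = 2.6810 K.
Change = 2.6810 − 3.9526 = -1.27 K.

-1.27 K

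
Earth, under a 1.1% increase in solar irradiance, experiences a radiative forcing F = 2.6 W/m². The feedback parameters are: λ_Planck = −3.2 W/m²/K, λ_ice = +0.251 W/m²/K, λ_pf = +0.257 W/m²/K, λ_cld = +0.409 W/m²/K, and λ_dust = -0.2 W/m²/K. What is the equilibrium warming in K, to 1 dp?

Net feedback parameter λ = (−3.2) + (+0.251) + (+0.257) + (+0.409) + (-0.2) = -2.483 W/m²/K.
ΔT = −F/λ = −2.6/(-2.483) = 1.0 K.

1.0 K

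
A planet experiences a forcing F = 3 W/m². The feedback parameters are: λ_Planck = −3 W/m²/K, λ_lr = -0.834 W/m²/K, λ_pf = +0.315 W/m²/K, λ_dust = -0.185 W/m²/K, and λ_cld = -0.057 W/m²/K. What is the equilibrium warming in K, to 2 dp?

Net feedback parameter λ = (−3) + (-0.834) + (+0.315) + (-0.185) + (-0.057) = -3.761 W/m²/K.
ΔT = −F/λ = −3/(-3.761) = 0.80 K.

0.80 K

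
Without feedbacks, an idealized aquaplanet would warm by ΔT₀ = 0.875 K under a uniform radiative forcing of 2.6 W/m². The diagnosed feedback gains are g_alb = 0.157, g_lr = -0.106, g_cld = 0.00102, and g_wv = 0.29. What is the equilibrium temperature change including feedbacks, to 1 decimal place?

Total gain g = 0.157 − 0.106 + 0.00102 + 0.29 = 0.34202.
Amplification A = 1/(1 − 0.34202) = 1.52.
ΔT = 0.875 × 1.52 = 1.3 K.

1.3 K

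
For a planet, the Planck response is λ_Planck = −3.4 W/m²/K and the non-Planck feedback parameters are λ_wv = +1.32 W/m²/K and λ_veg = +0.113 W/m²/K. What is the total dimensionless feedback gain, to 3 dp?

0.421

Convert to gains: g_wv = 1.32/3.4 = 0.3882; g_veg = 0.113/3.4 = 0.03324.
Total gain g = 0.42144.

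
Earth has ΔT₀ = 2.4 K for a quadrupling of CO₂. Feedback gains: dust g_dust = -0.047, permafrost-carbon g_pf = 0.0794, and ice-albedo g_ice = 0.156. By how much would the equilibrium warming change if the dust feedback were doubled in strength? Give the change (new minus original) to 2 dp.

-0.16 K

Original: g = 0.1884, ΔT = 2.4/(1−0.1884) = 2.9571 K.
With doubled dust: g' = 0.1414, ΔT' = 2.4/(1−0.1414) = 2.7952 K.
Change = 2.7952 − 2.9571 = -0.16 K.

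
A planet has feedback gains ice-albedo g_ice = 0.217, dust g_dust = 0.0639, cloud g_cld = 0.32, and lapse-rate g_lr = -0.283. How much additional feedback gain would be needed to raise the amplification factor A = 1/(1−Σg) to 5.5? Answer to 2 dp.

Current total gain = 0.3179.
Target gain for A = 5.5: g* = 1 − 1/5.5 = 0.8182.
Additional gain needed = 0.8182 − 0.3179 = 0.50.

0.50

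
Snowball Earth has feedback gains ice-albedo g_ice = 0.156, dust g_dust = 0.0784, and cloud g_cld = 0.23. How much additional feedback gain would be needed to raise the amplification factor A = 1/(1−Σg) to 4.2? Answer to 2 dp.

0.30

Current total gain = 0.4644.
Target gain for A = 4.2: g* = 1 − 1/4.2 = 0.7619.
Additional gain needed = 0.7619 − 0.4644 = 0.30.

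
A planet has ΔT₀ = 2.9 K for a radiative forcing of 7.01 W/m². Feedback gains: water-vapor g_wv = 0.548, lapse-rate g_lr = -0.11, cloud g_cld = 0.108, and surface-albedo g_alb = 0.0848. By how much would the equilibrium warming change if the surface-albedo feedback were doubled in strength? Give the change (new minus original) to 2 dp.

Original: g = 0.6308, ΔT = 2.9/(1−0.6308) = 7.8548 K.
With doubled surface-albedo: g' = 0.7156, ΔT' = 2.9/(1−0.7156) = 10.1969 K.
Change = 10.1969 − 7.8548 = 2.34 K.

2.34 K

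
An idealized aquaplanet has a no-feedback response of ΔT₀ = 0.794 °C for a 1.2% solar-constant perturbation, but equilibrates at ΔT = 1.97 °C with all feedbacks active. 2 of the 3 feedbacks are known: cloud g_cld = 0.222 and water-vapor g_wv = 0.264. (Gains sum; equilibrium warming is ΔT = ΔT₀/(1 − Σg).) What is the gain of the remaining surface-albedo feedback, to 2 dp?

Amplification A = ΔT/ΔT₀ = 1.97/0.794 = 2.481.
Total gain g = 1 − 1/A = 1 − 1/2.481 = 0.5969.
Known gains sum to 0.222 + 0.264 = 0.486.
g_alb = 0.5969 − 0.486 = 0.11.

0.11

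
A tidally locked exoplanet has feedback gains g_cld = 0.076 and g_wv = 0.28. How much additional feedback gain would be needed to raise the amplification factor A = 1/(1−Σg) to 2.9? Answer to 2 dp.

Current total gain = 0.356.
Target gain for A = 2.9: g* = 1 − 1/2.9 = 0.6552.
Additional gain needed = 0.6552 − 0.356 = 0.30.

0.30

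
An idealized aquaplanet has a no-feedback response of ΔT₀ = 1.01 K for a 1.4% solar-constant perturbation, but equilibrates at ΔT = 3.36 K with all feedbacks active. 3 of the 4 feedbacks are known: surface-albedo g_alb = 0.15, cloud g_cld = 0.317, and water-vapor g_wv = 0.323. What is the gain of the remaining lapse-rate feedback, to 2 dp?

Amplification A = ΔT/ΔT₀ = 3.36/1.01 = 3.327.
Total gain g = 1 − 1/A = 1 − 1/3.327 = 0.6994.
Known gains sum to 0.15 + 0.317 + 0.323 = 0.79.
g_lr = 0.6994 − 0.79 = -0.09.

-0.09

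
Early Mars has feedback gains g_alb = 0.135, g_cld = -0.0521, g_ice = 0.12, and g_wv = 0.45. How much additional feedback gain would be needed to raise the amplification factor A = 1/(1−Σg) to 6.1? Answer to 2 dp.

0.18

Current total gain = 0.6529.
Target gain for A = 6.1: g* = 1 − 1/6.1 = 0.8361.
Additional gain needed = 0.8361 − 0.6529 = 0.18.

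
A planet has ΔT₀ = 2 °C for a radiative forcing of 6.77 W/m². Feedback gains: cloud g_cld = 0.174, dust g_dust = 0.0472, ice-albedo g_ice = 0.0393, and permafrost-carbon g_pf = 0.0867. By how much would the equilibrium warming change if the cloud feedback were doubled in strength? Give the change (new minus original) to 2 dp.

1.11 °C

Original: g = 0.3472, ΔT = 2/(1−0.3472) = 3.0637 °C.
With doubled cloud: g' = 0.5212, ΔT' = 2/(1−0.5212) = 4.1771 °C.
Change = 4.1771 − 3.0637 = 1.11 °C.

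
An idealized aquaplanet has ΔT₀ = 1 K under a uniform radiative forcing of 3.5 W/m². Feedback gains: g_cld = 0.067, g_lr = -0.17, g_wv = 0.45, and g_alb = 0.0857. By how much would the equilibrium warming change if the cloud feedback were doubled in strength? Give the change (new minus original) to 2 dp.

Original: g = 0.4327, ΔT = 1/(1−0.4327) = 1.7627 K.
With doubled cloud: g' = 0.4997, ΔT' = 1/(1−0.4997) = 1.9988 K.
Change = 1.9988 − 1.7627 = 0.24 K.

0.24 K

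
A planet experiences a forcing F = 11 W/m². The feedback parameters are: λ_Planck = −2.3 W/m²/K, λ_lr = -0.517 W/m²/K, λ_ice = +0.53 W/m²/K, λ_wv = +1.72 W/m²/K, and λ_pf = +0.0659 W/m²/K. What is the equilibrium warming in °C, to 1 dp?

Net feedback parameter λ = (−2.3) + (-0.517) + (+0.53) + (+1.72) + (+0.0659) = -0.5011 W/m²/K.
ΔT = −F/λ = −11/(-0.5011) = 22.0 °C.

22.0 °C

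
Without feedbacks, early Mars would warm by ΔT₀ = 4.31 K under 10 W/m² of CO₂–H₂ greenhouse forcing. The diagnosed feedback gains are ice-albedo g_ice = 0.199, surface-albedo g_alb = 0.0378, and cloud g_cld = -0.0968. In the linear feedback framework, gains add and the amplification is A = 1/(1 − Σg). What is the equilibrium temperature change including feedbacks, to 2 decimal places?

Total gain g = 0.199 + 0.0378 − 0.0968 = 0.14.
Amplification A = 1/(1 − 0.14) = 1.163.
ΔT = 4.31 × 1.163 = 5.01 K.

5.01 K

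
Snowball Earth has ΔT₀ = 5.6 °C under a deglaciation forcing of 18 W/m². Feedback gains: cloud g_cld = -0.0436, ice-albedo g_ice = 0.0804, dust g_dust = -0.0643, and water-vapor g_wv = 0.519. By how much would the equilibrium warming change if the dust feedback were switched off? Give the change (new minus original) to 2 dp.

1.59 °C

Original: g = 0.4915, ΔT = 5.6/(1−0.4915) = 11.0128 °C.
Without dust: g' = 0.5558, ΔT' = 5.6/(1−0.5558) = 12.6069 °C.
Change = 12.6069 − 11.0128 = 1.59 °C.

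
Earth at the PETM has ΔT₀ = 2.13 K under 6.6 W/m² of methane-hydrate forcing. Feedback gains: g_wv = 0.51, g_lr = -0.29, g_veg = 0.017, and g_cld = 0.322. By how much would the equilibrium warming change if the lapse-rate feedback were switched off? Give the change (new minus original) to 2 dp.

9.28 K

Original: g = 0.559, ΔT = 2.13/(1−0.559) = 4.8299 K.
Without lapse-rate: g' = 0.849, ΔT' = 2.13/(1−0.849) = 14.1060 K.
Change = 14.1060 − 4.8299 = 9.28 K.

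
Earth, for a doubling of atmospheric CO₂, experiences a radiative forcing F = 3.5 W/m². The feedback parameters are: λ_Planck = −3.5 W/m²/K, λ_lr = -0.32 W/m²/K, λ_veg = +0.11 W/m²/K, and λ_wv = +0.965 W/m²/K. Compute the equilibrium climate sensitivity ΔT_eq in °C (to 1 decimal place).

1.3 °C

Net feedback parameter λ = (−3.5) + (-0.32) + (+0.11) + (+0.965) = -2.745 W/m²/K.
ΔT = −F/λ = −3.5/(-2.745) = 1.3 °C.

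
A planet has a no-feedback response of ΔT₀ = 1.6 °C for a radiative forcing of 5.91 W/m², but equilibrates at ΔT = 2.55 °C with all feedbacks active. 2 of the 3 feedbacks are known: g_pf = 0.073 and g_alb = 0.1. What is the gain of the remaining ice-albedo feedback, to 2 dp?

0.20

Amplification A = ΔT/ΔT₀ = 2.55/1.6 = 1.594.
Total gain g = 1 − 1/A = 1 − 1/1.594 = 0.3726.
Known gains sum to 0.073 + 0.1 = 0.173.
g_ice = 0.3726 − 0.173 = 0.20.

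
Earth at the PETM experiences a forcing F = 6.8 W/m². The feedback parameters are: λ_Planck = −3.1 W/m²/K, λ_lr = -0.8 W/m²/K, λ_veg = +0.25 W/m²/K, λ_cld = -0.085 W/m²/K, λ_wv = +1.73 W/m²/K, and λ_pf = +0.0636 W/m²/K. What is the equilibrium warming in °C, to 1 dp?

3.5 °C

Net feedback parameter λ = (−3.1) + (-0.8) + (+0.25) + (-0.085) + (+1.73) + (+0.0636) = -1.9414 W/m²/K.
ΔT = −F/λ = −6.8/(-1.9414) = 3.5 °C.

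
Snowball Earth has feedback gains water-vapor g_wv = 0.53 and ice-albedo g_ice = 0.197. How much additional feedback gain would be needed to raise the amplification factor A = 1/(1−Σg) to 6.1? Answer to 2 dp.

0.11

Current total gain = 0.727.
Target gain for A = 6.1: g* = 1 − 1/6.1 = 0.8361.
Additional gain needed = 0.8361 − 0.727 = 0.11.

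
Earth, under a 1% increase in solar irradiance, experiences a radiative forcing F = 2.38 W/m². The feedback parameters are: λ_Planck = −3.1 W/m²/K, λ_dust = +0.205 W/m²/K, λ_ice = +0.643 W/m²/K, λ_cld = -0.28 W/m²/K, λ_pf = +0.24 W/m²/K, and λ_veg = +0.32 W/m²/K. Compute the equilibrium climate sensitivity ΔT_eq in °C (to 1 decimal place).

Net feedback parameter λ = (−3.1) + (+0.205) + (+0.643) + (-0.28) + (+0.24) + (+0.32) = -1.972 W/m²/K.
ΔT = −F/λ = −2.38/(-1.972) = 1.2 °C.

1.2 °C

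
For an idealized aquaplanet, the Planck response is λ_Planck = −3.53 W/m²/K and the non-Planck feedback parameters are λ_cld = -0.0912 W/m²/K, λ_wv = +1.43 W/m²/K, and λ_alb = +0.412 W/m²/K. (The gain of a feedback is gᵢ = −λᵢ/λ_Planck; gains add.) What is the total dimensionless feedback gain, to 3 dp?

0.496

Convert to gains: g_cld = -0.0912/3.53 = -0.02584; g_wv = 1.43/3.53 = 0.4051; g_alb = 0.412/3.53 = 0.1167.
Total gain g = 0.49596.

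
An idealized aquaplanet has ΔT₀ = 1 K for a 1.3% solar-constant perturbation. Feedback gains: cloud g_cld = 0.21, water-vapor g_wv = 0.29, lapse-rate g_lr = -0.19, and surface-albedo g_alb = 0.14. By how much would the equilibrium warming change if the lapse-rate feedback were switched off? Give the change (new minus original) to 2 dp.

0.96 K

Original: g = 0.45, ΔT = 1/(1−0.45) = 1.8182 K.
Without lapse-rate: g' = 0.64, ΔT' = 1/(1−0.64) = 2.7778 K.
Change = 2.7778 − 1.8182 = 0.96 K.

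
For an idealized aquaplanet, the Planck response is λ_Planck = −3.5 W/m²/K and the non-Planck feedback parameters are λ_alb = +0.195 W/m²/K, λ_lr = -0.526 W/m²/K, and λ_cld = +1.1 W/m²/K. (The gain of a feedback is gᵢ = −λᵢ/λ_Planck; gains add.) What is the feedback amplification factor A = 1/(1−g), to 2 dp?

1.28

Convert to gains: g_alb = 0.195/3.5 = 0.05571; g_lr = -0.526/3.5 = -0.1503; g_cld = 1.1/3.5 = 0.3143.
Total gain g = 0.21971.
A = 1/(1 − 0.21971) = 1.28.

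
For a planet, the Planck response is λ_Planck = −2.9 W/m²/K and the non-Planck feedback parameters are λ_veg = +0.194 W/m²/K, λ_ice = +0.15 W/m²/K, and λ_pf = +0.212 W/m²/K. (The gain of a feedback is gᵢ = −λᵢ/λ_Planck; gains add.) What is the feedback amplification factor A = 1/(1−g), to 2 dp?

1.24

Convert to gains: g_veg = 0.194/2.9 = 0.0669; g_ice = 0.15/2.9 = 0.05172; g_pf = 0.212/2.9 = 0.0731.
Total gain g = 0.19172.
A = 1/(1 − 0.19172) = 1.24.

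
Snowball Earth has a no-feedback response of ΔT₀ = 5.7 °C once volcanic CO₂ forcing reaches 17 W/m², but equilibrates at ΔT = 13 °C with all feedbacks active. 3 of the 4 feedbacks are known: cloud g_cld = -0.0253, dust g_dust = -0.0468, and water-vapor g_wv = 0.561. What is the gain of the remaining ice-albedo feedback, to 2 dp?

Amplification A = ΔT/ΔT₀ = 13/5.7 = 2.281.
Total gain g = 1 − 1/A = 1 − 1/2.281 = 0.5616.
Known gains sum to -0.0253 − 0.0468 + 0.561 = 0.4889.
g_ice = 0.5616 − 0.4889 = 0.07.

0.07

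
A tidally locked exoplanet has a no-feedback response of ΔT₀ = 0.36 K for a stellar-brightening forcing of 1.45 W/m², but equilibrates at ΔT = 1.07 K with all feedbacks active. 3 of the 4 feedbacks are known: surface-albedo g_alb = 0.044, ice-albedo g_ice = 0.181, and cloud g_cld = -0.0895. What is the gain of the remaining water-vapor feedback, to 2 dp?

0.53

Amplification A = ΔT/ΔT₀ = 1.07/0.36 = 2.972.
Total gain g = 1 − 1/A = 1 − 1/2.972 = 0.6635.
Known gains sum to 0.044 + 0.181 − 0.0895 = 0.1355.
g_wv = 0.6635 − 0.1355 = 0.53.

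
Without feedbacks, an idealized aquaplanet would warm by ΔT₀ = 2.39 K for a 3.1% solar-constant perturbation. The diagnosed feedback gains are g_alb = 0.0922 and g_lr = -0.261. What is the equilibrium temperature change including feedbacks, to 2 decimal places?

2.04 K

Total gain g = 0.0922 − 0.261 = -0.1688.
Amplification A = 1/(1 + 0.1688) = 0.8556.
ΔT = 2.39 × 0.8556 = 2.04 K.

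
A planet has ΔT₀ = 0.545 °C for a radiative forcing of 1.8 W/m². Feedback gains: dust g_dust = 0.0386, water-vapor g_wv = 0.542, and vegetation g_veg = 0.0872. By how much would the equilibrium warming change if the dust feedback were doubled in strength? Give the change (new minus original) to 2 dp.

Original: g = 0.6678, ΔT = 0.545/(1−0.6678) = 1.6406 °C.
With doubled dust: g' = 0.7064, ΔT' = 0.545/(1−0.7064) = 1.8563 °C.
Change = 1.8563 − 1.6406 = 0.22 °C.

0.22 °C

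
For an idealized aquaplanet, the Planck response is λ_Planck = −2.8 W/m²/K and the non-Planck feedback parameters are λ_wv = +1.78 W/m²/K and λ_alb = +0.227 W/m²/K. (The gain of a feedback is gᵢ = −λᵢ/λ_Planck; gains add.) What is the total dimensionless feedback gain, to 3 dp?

Convert to gains: g_wv = 1.78/2.8 = 0.6357; g_alb = 0.227/2.8 = 0.08107.
Total gain g = 0.71677.

0.717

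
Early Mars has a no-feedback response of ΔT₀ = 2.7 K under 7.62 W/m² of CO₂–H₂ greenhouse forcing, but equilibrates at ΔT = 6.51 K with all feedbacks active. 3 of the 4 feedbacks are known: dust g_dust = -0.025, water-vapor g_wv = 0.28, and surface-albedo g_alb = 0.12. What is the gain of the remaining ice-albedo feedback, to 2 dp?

0.21

Amplification A = ΔT/ΔT₀ = 6.51/2.7 = 2.411.
Total gain g = 1 − 1/A = 1 − 1/2.411 = 0.5852.
Known gains sum to -0.025 + 0.28 + 0.12 = 0.375.
g_ice = 0.5852 − 0.375 = 0.21.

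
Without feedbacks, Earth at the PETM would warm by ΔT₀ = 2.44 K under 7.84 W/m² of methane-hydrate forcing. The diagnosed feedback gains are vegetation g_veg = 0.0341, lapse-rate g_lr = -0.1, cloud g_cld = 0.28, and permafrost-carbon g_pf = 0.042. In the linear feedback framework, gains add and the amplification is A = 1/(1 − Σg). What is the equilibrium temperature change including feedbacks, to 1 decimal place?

3.3 K

Total gain g = 0.0341 − 0.1 + 0.28 + 0.042 = 0.2561.
Amplification A = 1/(1 − 0.2561) = 1.344.
ΔT = 2.44 × 1.344 = 3.3 K.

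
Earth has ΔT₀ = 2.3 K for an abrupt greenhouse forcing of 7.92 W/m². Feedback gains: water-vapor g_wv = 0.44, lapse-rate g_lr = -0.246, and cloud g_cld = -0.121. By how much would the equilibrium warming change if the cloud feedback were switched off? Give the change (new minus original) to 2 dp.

Original: g = 0.073, ΔT = 2.3/(1−0.073) = 2.4811 K.
Without cloud: g' = 0.194, ΔT' = 2.3/(1−0.194) = 2.8536 K.
Change = 2.8536 − 2.4811 = 0.37 K.

0.37 K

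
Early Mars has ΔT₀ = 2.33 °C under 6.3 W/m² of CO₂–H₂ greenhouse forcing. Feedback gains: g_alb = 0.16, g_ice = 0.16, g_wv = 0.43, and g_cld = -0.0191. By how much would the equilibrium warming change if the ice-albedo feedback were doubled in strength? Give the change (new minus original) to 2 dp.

12.70 °C

Original: g = 0.7309, ΔT = 2.33/(1−0.7309) = 8.6585 °C.
With doubled ice-albedo: g' = 0.8909, ΔT' = 2.33/(1−0.8909) = 21.3566 °C.
Change = 21.3566 − 8.6585 = 12.70 °C.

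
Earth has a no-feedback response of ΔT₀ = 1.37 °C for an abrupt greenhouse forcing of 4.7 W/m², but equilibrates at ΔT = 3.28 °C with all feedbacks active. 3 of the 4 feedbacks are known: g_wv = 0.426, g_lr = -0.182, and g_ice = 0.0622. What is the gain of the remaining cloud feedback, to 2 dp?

Amplification A = ΔT/ΔT₀ = 3.28/1.37 = 2.394.
Total gain g = 1 − 1/A = 1 − 1/2.394 = 0.5823.
Known gains sum to 0.426 − 0.182 + 0.0622 = 0.3062.
g_cld = 0.5823 − 0.3062 = 0.28.

0.28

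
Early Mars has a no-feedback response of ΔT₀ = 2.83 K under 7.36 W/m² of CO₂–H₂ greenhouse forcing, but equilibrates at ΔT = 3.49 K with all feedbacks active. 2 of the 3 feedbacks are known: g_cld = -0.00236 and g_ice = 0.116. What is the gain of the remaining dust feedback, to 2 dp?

Amplification A = ΔT/ΔT₀ = 3.49/2.83 = 1.233.
Total gain g = 1 − 1/A = 1 − 1/1.233 = 0.189.
Known gains sum to -0.00236 + 0.116 = 0.11364.
g_dust = 0.189 − 0.11364 = 0.08.

0.08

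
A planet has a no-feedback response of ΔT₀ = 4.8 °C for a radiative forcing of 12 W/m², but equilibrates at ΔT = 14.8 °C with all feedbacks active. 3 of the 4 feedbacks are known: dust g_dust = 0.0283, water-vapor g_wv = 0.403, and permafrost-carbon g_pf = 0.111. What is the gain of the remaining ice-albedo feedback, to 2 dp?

0.13

Amplification A = ΔT/ΔT₀ = 14.8/4.8 = 3.083.
Total gain g = 1 − 1/A = 1 − 1/3.083 = 0.6756.
Known gains sum to 0.0283 + 0.403 + 0.111 = 0.5423.
g_ice = 0.6756 − 0.5423 = 0.13.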